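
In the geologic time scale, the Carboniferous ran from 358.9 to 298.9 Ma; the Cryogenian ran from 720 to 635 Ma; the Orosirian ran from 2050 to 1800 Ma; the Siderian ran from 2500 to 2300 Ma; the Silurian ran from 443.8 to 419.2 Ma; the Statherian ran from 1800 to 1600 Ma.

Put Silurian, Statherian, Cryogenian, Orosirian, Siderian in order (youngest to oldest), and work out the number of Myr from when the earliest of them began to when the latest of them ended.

Silurian → Cryogenian → Statherian → Orosirian → Siderian; total span 2080.8 Myr

From the excerpt: Silurian 443.8–419.2; Statherian 1800–1600; Cryogenian 720–635; Orosirian 2050–1800; Siderian 2500–2300 (Ma).
Larger Ma is earlier, so the oldest is Siderian and the youngest is Silurian; youngest to oldest: Silurian, Cryogenian, Statherian, Orosirian, Siderian.
Oldest start 2500 minus youngest end 419.2 gives 2080.8 Myr overall.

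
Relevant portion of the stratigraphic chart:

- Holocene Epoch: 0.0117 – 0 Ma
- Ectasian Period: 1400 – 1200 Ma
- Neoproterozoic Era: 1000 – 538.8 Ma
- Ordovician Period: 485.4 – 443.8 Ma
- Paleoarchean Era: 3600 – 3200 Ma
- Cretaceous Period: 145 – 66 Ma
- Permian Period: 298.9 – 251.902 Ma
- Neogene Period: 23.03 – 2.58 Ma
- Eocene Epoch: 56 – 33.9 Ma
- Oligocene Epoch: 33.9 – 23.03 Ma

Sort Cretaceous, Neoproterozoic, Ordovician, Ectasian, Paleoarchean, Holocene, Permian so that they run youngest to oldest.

The oldest of these is Paleoarchean (starts 3600 Ma) and the youngest is Holocene (ends 0 Ma).
In between, by decreasing start age: Ectasian (1400), Neoproterozoic (1000), Ordovician (485.4), Permian (298.9), Cretaceous (145).
Listing youngest first means reversing that sequence.

Holocene, then Cretaceous, then Permian, then Ordovician, then Neoproterozoic, then Ectasian, then Paleoarchean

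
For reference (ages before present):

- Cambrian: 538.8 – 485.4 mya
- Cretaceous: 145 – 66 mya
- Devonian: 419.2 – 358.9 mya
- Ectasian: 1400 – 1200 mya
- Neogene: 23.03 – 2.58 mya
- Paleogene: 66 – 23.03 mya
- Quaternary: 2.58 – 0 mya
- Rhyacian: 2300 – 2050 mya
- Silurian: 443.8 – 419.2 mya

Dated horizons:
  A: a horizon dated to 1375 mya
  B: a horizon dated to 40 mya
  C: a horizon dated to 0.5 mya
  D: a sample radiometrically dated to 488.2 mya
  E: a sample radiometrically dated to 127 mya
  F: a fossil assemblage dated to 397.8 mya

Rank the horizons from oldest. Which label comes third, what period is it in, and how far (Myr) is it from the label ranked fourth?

F, in the Devonian; 270.8 million years to E

Sorted oldest-first by Ma: A (1375), D (488.2), F (397.8), E (127), B (40), C (0.5).
The third oldest is F at 397.8 Ma, which lies in 419.2–358.9 Ma: the Devonian.
The fourth oldest is E at 127 Ma; separation = |397.8 − 127| = 270.8 Myr.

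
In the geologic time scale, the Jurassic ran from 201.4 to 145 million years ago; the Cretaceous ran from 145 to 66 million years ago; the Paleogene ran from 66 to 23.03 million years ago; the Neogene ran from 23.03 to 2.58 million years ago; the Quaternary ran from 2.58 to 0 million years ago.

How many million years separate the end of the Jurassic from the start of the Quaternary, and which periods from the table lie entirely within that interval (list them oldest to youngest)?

End of Jurassic = 145 Ma; start of Quaternary = 2.58 Ma.
Gap = 145 − 2.58 = 142.42 Myr.
Periods wholly inside 145–2.58 Ma: Cretaceous (145–66), Paleogene (66–23.03), Neogene (23.03–2.58).

142.42 million years; Cretaceous, Paleogene, Neogene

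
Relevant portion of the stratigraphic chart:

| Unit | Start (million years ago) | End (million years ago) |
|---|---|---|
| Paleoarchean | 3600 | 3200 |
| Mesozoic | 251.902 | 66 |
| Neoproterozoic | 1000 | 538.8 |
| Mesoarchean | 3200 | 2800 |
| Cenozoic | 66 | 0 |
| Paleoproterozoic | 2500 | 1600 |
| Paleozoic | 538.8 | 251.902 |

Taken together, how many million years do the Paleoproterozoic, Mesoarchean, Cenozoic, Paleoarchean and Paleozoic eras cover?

Each duration: Paleoproterozoic = 900; Mesoarchean = 400; Cenozoic = 66; Paleoarchean = 400; Paleozoic = 286.898.
Sum: 900 + 400 + 66 + 400 + 286.898 = 2052.898 Myr.

2052.898 million years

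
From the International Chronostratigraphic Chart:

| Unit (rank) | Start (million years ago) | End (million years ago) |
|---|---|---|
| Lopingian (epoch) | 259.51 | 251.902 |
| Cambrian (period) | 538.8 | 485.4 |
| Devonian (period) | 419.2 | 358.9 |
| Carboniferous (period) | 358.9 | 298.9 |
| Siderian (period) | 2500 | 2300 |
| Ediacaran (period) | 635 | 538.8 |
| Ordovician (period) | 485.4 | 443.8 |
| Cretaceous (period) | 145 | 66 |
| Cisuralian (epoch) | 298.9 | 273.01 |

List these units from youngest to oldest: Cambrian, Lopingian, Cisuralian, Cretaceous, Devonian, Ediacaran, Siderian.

Sorting by start age (ascending Ma, since larger Ma = older): Cretaceous began 145, Lopingian began 259.51, Cisuralian began 298.9, Devonian began 419.2, Cambrian began 538.8, Ediacaran began 635, Siderian began 2500.

Cretaceous → Lopingian → Cisuralian → Devonian → Cambrian → Ediacaran → Siderian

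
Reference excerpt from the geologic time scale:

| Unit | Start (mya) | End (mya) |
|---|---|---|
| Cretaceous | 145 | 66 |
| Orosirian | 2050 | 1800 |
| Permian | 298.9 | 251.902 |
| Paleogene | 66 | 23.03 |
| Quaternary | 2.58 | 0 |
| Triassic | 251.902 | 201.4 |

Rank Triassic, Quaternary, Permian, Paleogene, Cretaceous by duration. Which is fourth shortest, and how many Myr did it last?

Triassic, 50.502 million years

Start − end for each: Triassic 251.902 − 201.4 = 50.502; Quaternary 2.58 − 0 = 2.58; Permian 298.9 − 251.902 = 46.998; Paleogene 66 − 23.03 = 42.97; Cretaceous 145 − 66 = 79.
Ranking these from shortest: Quaternary < Paleogene < Permian < Triassic < Cretaceous.
Position 4 in that ranking is Triassic, which lasted 50.502 Myr.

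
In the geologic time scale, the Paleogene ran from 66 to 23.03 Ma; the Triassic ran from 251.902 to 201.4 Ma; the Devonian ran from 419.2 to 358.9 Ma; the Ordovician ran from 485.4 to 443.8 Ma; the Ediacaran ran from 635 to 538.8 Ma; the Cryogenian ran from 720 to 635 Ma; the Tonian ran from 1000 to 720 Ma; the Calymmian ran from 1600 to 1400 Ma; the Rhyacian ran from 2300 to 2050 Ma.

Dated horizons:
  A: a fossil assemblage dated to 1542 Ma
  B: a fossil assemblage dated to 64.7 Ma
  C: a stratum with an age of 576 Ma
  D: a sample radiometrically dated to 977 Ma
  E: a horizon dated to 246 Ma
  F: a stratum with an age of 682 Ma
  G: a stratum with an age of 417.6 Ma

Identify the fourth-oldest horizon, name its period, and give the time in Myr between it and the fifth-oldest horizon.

Sorted oldest-first by Ma: A (1542), D (977), F (682), C (576), G (417.6), E (246), B (64.7).
The fourth oldest is C at 576 Ma, which lies in 635–538.8 Ma: the Ediacaran.
The fifth oldest is G at 417.6 Ma; separation = |576 − 417.6| = 158.4 Myr.

C, in the Ediacaran; 158.4 million years to G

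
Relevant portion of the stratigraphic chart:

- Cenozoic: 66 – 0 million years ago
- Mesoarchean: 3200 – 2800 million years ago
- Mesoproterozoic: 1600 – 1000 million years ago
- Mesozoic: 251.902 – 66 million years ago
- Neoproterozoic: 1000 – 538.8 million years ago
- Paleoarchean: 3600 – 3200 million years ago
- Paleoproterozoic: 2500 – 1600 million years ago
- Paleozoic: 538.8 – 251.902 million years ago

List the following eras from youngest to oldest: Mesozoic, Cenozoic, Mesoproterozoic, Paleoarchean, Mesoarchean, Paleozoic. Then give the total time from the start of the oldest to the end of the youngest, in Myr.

Start ages (Ma): Paleoarchean 3600, Mesoarchean 3200, Mesoproterozoic 1600, Paleozoic 538.8, Mesozoic 251.902, Cenozoic 66.
Ordered youngest to oldest: Cenozoic, Mesozoic, Paleozoic, Mesoproterozoic, Mesoarchean, Paleoarchean.
Span = 3600 − 0 = 3600 Myr.

Cenozoic, Mesozoic, Paleozoic, Mesoproterozoic, Mesoarchean, Paleoarchean; total span 3600 Myr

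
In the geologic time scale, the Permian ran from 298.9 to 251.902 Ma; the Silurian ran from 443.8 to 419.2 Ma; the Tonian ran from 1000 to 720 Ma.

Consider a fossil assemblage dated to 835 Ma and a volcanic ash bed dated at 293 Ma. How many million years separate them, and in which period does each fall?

542 million years apart; the first in the Tonian, the second in the Permian

Elapsed time: 835 − 293 = 542 Myr.
835 Ma lies within 1000–720 Ma: Tonian.
293 Ma lies within 298.9–251.902 Ma: Permian.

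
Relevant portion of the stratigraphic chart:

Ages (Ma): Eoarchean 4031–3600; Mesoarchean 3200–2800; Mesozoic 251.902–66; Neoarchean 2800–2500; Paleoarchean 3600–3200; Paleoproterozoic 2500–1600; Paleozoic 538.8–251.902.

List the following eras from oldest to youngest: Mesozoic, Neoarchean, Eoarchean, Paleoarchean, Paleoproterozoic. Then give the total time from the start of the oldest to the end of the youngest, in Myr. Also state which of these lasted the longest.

Eoarchean, Paleoarchean, Neoarchean, Paleoproterozoic, Mesozoic; total span 3965 Myr; longest is Paleoproterozoic

From the excerpt: Mesozoic 251.902–66; Neoarchean 2800–2500; Eoarchean 4031–3600; Paleoarchean 3600–3200; Paleoproterozoic 2500–1600 (Ma).
Larger Ma is earlier, so the oldest is Eoarchean and the youngest is Mesozoic; oldest to youngest: Eoarchean, Paleoarchean, Neoarchean, Paleoproterozoic, Mesozoic.
Oldest start 4031 minus youngest end 66 gives 3965 Myr overall.
Individual lengths (start − end): Neoarchean 300; Eoarchean 431; Mesozoic 185.902; Paleoproterozoic 900; Paleoarchean 400. The largest is Paleoproterozoic at 900 Myr.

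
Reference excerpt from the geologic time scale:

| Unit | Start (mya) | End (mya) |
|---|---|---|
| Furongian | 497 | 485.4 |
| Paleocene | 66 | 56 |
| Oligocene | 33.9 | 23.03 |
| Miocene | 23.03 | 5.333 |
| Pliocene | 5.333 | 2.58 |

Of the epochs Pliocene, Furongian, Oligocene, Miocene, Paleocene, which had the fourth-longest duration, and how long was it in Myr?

Durations: Pliocene 2.753; Furongian 11.6; Oligocene 10.87; Miocene 17.697; Paleocene 10 Myr.
Sorted longest-first: Miocene (17.697), Furongian (11.6), Oligocene (10.87), Paleocene (10), Pliocene (2.753).
The fourth longest is Paleocene at 10 Myr.

Paleocene, 10 million years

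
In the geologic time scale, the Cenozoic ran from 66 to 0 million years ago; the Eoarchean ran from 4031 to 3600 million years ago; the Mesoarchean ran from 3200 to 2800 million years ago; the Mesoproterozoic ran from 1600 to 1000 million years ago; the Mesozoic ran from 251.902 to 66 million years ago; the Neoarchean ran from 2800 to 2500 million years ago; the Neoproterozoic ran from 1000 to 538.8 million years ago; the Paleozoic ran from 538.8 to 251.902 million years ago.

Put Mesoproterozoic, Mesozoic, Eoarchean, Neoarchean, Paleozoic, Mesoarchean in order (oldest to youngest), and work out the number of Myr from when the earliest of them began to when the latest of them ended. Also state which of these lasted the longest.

Start ages (Ma): Eoarchean 4031, Mesoarchean 3200, Neoarchean 2800, Mesoproterozoic 1600, Paleozoic 538.8, Mesozoic 251.902.
Ordered oldest to youngest: Eoarchean, Mesoarchean, Neoarchean, Mesoproterozoic, Paleozoic, Mesozoic.
Span = 4031 − 66 = 3965 Myr.
Durations: Mesoproterozoic 600, Neoarchean 300, Mesozoic 185.902, Paleozoic 286.898, Eoarchean 431, Mesoarchean 400 → longest is Mesoproterozoic (600 Myr).

Eoarchean → Mesoarchean → Neoarchean → Mesoproterozoic → Paleozoic → Mesozoic; total span 3965 Myr; longest is Mesoproterozoic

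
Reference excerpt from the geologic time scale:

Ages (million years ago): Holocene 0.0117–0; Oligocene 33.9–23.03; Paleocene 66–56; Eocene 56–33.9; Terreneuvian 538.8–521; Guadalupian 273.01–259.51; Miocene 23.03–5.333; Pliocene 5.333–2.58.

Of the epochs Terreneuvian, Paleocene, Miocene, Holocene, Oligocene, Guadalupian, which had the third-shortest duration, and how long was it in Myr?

Start − end for each: Terreneuvian 538.8 − 521 = 17.8; Paleocene 66 − 56 = 10; Miocene 23.03 − 5.333 = 17.697; Holocene 0.0117 − 0 = 0.0117; Oligocene 33.9 − 23.03 = 10.87; Guadalupian 273.01 − 259.51 = 13.5.
Ranking these from shortest: Holocene < Paleocene < Oligocene < Guadalupian < Miocene < Terreneuvian.
Position 3 in that ranking is Oligocene, which lasted 10.87 Myr.

Oligocene, 10.87 million years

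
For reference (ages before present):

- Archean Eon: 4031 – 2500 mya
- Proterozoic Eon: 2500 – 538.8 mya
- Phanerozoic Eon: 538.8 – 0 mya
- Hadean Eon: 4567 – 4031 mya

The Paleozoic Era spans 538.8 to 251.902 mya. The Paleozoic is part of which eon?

Phanerozoic

The Paleozoic (538.8–251.902 Ma) lies entirely within 538.8–0 Ma, the Phanerozoic Eon.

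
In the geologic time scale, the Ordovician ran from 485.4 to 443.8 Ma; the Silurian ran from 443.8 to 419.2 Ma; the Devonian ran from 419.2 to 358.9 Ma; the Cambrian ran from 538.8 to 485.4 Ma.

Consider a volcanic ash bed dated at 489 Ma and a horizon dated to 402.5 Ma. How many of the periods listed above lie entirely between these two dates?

2

The older date is 489 Ma and the younger is 402.5 Ma.
Periods with start < 489 and end > 402.5 Ma: Ordovician (485.4–443.8), Silurian (443.8–419.2).
That is 2 complete periods.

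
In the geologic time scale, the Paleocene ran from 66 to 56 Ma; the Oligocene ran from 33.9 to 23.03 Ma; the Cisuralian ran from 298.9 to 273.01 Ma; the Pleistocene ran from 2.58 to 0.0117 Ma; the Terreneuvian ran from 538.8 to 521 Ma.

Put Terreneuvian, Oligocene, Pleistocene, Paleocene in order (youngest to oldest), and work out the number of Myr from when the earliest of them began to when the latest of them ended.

Pleistocene, Oligocene, Paleocene, Terreneuvian; total span 538.7883 Myr

From the excerpt: Terreneuvian 538.8–521; Oligocene 33.9–23.03; Pleistocene 2.58–0.0117; Paleocene 66–56 (Ma).
Larger Ma is earlier, so the oldest is Terreneuvian and the youngest is Pleistocene; youngest to oldest: Pleistocene, Oligocene, Paleocene, Terreneuvian.
Oldest start 538.8 minus youngest end 0.0117 gives 538.7883 Myr overall.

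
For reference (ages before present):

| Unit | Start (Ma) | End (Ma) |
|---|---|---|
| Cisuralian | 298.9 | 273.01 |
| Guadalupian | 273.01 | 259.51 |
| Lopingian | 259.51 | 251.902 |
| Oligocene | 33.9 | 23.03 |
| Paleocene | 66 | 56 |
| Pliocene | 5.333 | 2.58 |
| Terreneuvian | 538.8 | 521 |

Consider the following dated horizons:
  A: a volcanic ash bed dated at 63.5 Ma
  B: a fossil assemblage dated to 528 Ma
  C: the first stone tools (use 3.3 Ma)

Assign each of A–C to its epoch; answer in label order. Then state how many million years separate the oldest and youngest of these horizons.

A — Paleocene; B — Terreneuvian; C — Pliocene; span 524.7 million years

Match each age against the start–end ranges in the excerpt: A = 63.5 Ma → Paleocene (66–56); B = 528 Ma → Terreneuvian (538.8–521); C = 3.3 Ma → Pliocene (5.333–2.58).
The largest age is 528 Ma and the smallest is 3.3 Ma; their difference is 524.7 Myr.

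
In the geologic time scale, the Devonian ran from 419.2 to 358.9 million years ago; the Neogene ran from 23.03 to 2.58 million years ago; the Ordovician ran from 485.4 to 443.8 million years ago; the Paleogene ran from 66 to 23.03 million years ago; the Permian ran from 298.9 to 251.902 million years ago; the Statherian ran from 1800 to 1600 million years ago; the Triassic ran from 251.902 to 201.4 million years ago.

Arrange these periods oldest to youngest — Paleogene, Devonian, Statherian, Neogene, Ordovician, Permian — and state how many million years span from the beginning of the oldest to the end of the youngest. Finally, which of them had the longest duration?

Statherian → Ordovician → Devonian → Permian → Paleogene → Neogene; total span 1797.42 Myr; longest is Statherian

From the excerpt: Paleogene 66–23.03; Devonian 419.2–358.9; Statherian 1800–1600; Neogene 23.03–2.58; Ordovician 485.4–443.8; Permian 298.9–251.902 (Ma).
Larger Ma is earlier, so the oldest is Statherian and the youngest is Neogene; oldest to youngest: Statherian, Ordovician, Devonian, Permian, Paleogene, Neogene.
Oldest start 1800 minus youngest end 2.58 gives 1797.42 Myr overall.
Individual lengths (start − end): Statherian 200; Devonian 60.3; Paleogene 42.97; Ordovician 41.6; Permian 46.998; Neogene 20.45. The largest is Statherian at 200 Myr.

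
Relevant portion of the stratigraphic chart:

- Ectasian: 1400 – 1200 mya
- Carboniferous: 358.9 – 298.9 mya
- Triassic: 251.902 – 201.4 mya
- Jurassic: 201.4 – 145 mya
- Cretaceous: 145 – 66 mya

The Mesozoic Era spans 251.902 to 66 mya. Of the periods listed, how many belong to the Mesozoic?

3

Periods inside 251.902–66 Ma: Triassic, Jurassic, Cretaceous — 3 in total.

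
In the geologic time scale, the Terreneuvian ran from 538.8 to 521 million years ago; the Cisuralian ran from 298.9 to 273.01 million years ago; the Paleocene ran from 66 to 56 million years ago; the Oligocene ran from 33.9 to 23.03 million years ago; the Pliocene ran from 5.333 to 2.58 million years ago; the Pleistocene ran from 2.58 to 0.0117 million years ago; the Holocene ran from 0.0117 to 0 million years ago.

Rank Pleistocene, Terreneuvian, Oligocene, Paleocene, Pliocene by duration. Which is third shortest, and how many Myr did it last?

Durations: Pleistocene 2.5683; Terreneuvian 17.8; Oligocene 10.87; Paleocene 10; Pliocene 2.753 Myr.
Sorted shortest-first: Pleistocene (2.5683), Pliocene (2.753), Paleocene (10), Oligocene (10.87), Terreneuvian (17.8).
The third shortest is Paleocene at 10 Myr.

Paleocene, 10 million years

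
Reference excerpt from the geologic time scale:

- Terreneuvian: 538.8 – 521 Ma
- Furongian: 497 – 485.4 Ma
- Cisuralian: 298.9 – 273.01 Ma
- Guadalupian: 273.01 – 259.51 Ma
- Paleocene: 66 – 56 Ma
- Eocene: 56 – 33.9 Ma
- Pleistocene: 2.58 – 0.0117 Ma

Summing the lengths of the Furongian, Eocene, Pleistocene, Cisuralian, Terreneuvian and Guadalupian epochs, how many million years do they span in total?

93.4583 million years

Each duration: Furongian = 11.6; Eocene = 22.1; Pleistocene = 2.5683; Cisuralian = 25.89; Terreneuvian = 17.8; Guadalupian = 13.5.
Sum: 11.6 + 22.1 + 2.5683 + 25.89 + 17.8 + 13.5 = 93.4583 Myr.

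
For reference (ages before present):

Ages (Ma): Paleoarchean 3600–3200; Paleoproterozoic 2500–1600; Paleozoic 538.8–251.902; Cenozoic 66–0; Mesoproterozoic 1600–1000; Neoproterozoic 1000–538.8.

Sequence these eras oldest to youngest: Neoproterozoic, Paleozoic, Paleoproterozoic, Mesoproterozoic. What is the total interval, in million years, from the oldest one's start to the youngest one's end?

From the excerpt: Neoproterozoic 1000–538.8; Paleozoic 538.8–251.902; Paleoproterozoic 2500–1600; Mesoproterozoic 1600–1000 (Ma).
Larger Ma is earlier, so the oldest is Paleoproterozoic and the youngest is Paleozoic; oldest to youngest: Paleoproterozoic, Mesoproterozoic, Neoproterozoic, Paleozoic.
Oldest start 2500 minus youngest end 251.902 gives 2248.098 Myr overall.

Paleoproterozoic → Mesoproterozoic → Neoproterozoic → Paleozoic; total span 2248.098 Myr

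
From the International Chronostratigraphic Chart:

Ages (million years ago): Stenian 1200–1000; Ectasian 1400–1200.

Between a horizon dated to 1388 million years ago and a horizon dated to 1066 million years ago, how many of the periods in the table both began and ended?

The older date is 1388 Ma and the younger is 1066 Ma.
No period both begins after 1388 Ma and ends before 1066 Ma, so the count is 0.

0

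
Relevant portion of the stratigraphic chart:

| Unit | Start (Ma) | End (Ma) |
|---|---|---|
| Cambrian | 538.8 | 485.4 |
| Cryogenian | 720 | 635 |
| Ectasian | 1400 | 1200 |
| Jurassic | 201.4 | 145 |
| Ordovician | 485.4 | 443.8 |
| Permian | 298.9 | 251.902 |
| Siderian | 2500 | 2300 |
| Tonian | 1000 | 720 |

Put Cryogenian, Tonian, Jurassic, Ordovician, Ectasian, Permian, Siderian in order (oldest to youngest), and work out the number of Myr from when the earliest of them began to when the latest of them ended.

Start ages (Ma): Siderian 2500, Ectasian 1400, Tonian 1000, Cryogenian 720, Ordovician 485.4, Permian 298.9, Jurassic 201.4.
Ordered oldest to youngest: Siderian, Ectasian, Tonian, Cryogenian, Ordovician, Permian, Jurassic.
Span = 2500 − 145 = 2355 Myr.

Siderian, Ectasian, Tonian, Cryogenian, Ordovician, Permian, Jurassic; total span 2355 Myr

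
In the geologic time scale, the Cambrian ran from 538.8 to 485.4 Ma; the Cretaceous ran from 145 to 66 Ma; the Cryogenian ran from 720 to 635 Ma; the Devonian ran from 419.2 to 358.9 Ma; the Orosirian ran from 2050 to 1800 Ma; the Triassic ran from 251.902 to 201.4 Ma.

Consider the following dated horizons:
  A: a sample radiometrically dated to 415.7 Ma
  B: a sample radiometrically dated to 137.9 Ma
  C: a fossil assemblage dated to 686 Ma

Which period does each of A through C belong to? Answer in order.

A: 415.7 Ma lies in 419.2–358.9 Ma, so Devonian.
B: 137.9 Ma lies in 145–66 Ma, so Cretaceous.
C: 686 Ma lies in 720–635 Ma, so Cryogenian.

A — Devonian; B — Cretaceous; C — Cryogenian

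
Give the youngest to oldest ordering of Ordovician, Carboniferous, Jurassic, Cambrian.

Jurassic, Carboniferous, Ordovician, Cambrian

Group by era (each group listed oldest first) — Paleozoic: Cambrian, Ordovician, Carboniferous; Mesozoic: Jurassic. The eras run Paleozoic → Mesozoic → Cenozoic. Concatenating the groups in that era order and then reversing gives youngest to oldest.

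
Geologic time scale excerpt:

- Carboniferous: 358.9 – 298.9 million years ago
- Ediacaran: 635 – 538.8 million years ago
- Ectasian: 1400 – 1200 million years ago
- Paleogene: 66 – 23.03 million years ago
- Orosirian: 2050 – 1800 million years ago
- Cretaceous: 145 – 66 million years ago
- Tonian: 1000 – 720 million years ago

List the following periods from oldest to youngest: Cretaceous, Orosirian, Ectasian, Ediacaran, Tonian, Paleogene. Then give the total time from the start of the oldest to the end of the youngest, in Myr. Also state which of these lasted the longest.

Start ages (Ma): Orosirian 2050, Ectasian 1400, Tonian 1000, Ediacaran 635, Cretaceous 145, Paleogene 66.
Ordered oldest to youngest: Orosirian, Ectasian, Tonian, Ediacaran, Cretaceous, Paleogene.
Span = 2050 − 23.03 = 2026.97 Myr.
Durations: Tonian 280, Orosirian 250, Cretaceous 79, Ectasian 200, Ediacaran 96.2, Paleogene 42.97 → longest is Tonian (280 Myr).

Orosirian → Ectasian → Tonian → Ediacaran → Cretaceous → Paleogene; total span 2026.97 Myr; longest is Tonian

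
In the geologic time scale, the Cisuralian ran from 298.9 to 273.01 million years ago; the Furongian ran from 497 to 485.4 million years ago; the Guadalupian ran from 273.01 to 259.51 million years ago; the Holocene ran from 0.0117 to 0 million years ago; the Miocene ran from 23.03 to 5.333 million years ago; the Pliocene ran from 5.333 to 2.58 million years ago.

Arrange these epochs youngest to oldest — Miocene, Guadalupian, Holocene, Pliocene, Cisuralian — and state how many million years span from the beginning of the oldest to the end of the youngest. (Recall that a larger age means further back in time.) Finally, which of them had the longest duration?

Start ages (Ma): Cisuralian 298.9, Guadalupian 273.01, Miocene 23.03, Pliocene 5.333, Holocene 0.0117.
Ordered youngest to oldest: Holocene, Pliocene, Miocene, Guadalupian, Cisuralian.
Span = 298.9 − 0 = 298.9 Myr.
Durations: Guadalupian 13.5, Miocene 17.697, Cisuralian 25.89, Pliocene 2.753, Holocene 0.0117 → longest is Cisuralian (25.89 Myr).

Holocene, Pliocene, Miocene, Guadalupian, Cisuralian; total span 298.9 Myr; longest is Cisuralian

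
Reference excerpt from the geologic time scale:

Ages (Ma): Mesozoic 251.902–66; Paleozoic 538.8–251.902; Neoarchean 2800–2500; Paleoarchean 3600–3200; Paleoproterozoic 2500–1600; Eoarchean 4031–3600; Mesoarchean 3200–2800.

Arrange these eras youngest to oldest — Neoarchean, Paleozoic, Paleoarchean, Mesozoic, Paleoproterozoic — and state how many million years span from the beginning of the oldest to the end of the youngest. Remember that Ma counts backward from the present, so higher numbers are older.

From the excerpt: Neoarchean 2800–2500; Paleozoic 538.8–251.902; Paleoarchean 3600–3200; Mesozoic 251.902–66; Paleoproterozoic 2500–1600 (Ma).
Larger Ma is earlier, so the oldest is Paleoarchean and the youngest is Mesozoic; youngest to oldest: Mesozoic, Paleozoic, Paleoproterozoic, Neoarchean, Paleoarchean.
Oldest start 3600 minus youngest end 66 gives 3534 Myr overall.

Mesozoic, Paleozoic, Paleoproterozoic, Neoarchean, Paleoarchean; total span 3534 Myr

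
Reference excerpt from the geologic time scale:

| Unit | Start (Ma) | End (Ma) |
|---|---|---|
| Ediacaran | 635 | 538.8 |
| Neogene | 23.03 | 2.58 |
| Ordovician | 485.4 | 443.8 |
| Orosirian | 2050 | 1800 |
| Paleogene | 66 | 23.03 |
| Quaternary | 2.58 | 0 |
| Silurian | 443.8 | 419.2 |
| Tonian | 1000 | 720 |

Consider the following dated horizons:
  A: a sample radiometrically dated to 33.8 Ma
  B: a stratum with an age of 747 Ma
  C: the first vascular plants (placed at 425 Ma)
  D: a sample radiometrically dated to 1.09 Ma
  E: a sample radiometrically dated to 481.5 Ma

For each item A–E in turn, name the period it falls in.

A — Paleogene; B — Tonian; C — Silurian; D — Quaternary; E — Ordovician

A: 33.8 Ma lies in 66–23.03 Ma, so Paleogene.
B: 747 Ma lies in 1000–720 Ma, so Tonian.
C: 425 Ma lies in 443.8–419.2 Ma, so Silurian.
D: 1.09 Ma lies in 2.58–0 Ma, so Quaternary.
E: 481.5 Ma lies in 485.4–443.8 Ma, so Ordovician.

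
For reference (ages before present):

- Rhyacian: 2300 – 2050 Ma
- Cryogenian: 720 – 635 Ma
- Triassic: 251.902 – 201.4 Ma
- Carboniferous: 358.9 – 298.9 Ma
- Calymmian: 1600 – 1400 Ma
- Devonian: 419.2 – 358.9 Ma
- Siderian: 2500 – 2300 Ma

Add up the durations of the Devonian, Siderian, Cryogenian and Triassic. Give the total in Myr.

Each duration: Devonian = 60.3; Siderian = 200; Cryogenian = 85; Triassic = 50.502.
Sum: 60.3 + 200 + 85 + 50.502 = 395.802 Myr.

395.802 million years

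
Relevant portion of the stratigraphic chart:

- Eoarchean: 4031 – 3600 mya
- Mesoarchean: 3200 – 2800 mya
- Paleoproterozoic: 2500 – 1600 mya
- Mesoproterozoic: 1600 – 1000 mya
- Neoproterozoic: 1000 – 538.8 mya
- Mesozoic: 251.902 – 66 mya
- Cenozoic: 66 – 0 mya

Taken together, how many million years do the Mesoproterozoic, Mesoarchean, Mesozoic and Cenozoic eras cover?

1251.902 million years

Duration is start − end for each: (1600 − 1000) + (3200 − 2800) + (251.902 − 66) + (66 − 0).
That is 600 + 400 + 185.902 + 66, which totals 1251.902 million years.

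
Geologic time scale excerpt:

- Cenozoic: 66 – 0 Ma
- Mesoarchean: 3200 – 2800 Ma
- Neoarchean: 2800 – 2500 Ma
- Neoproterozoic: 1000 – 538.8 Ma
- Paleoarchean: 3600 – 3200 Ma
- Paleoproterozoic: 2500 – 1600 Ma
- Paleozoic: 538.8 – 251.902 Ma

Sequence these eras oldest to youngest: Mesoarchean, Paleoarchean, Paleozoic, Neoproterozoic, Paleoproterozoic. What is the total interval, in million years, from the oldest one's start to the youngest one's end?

From the excerpt: Mesoarchean 3200–2800; Paleoarchean 3600–3200; Paleozoic 538.8–251.902; Neoproterozoic 1000–538.8; Paleoproterozoic 2500–1600 (Ma).
Larger Ma is earlier, so the oldest is Paleoarchean and the youngest is Paleozoic; oldest to youngest: Paleoarchean, Mesoarchean, Paleoproterozoic, Neoproterozoic, Paleozoic.
Oldest start 3600 minus youngest end 251.902 gives 3348.098 Myr overall.

Paleoarchean, Mesoarchean, Paleoproterozoic, Neoproterozoic, Paleozoic; total span 3348.098 Myr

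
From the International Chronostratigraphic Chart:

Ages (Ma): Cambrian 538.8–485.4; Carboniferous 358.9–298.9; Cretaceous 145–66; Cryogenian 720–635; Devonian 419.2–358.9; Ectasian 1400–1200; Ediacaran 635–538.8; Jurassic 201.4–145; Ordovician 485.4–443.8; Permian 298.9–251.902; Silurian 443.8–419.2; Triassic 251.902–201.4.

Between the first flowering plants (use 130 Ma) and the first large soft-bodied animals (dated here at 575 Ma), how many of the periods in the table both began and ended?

8

575 Ma sits inside the Ediacaran (635–538.8) and 130 Ma inside the Cretaceous (145–66); neither of those is wholly between the two dates.
The listed periods lying completely between them are Cambrian, Ordovician, Silurian, Devonian, Carboniferous, Permian, Triassic, Jurassic — 8 in all.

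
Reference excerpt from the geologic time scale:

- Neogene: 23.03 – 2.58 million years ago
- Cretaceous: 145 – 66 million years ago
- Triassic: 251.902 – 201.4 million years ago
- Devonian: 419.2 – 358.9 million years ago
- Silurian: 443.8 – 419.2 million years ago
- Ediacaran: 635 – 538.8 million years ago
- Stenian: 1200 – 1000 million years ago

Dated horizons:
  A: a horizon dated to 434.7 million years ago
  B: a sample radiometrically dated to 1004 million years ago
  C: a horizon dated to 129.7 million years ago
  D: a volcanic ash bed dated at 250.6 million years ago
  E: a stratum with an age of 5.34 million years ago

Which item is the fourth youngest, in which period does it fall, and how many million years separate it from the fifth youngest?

A, in the Silurian; 569.3 million years to B

Sorted youngest-first by Ma: E (5.34), C (129.7), D (250.6), A (434.7), B (1004).
The fourth youngest is A at 434.7 Ma, which lies in 443.8–419.2 Ma: the Silurian.
The fifth youngest is B at 1004 Ma; separation = |434.7 − 1004| = 569.3 Myr.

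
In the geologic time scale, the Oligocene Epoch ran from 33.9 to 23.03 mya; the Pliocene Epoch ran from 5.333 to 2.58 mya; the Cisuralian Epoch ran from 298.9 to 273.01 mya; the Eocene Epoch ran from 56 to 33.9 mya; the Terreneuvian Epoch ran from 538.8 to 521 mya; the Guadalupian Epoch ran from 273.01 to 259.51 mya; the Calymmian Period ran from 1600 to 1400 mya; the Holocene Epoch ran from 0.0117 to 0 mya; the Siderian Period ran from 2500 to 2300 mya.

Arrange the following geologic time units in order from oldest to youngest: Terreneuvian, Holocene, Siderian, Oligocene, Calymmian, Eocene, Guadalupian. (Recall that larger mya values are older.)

Sorting by start age (descending Ma, since larger Ma = older): Siderian start 2500, Calymmian start 1600, Terreneuvian start 538.8, Guadalupian start 273.01, Eocene start 56, Oligocene start 33.9, Holocene start 0.0117.

Siderian, Calymmian, Terreneuvian, Guadalupian, Eocene, Oligocene, Holocene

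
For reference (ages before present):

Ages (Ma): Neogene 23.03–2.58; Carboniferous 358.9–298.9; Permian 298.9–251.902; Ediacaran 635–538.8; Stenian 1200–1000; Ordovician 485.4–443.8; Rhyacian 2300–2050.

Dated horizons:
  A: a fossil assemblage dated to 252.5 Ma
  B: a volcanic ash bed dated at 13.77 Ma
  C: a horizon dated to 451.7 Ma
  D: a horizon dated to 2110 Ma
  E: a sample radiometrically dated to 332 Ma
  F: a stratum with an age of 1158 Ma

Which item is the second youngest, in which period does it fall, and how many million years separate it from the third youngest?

Sorted youngest-first by Ma: B (13.77), A (252.5), E (332), C (451.7), F (1158), D (2110).
The second youngest is A at 252.5 Ma, which lies in 298.9–251.902 Ma: the Permian.
The third youngest is E at 332 Ma; separation = |252.5 − 332| = 79.5 Myr.

A, in the Permian; 79.5 million years to E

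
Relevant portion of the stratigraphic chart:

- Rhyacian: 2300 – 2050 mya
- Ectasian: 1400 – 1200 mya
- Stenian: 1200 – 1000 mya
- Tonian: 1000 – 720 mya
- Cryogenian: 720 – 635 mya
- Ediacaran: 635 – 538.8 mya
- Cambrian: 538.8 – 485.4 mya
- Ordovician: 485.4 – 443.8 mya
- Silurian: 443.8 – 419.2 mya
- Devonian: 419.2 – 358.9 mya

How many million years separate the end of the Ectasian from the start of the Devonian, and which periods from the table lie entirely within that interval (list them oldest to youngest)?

End of Ectasian = 1200 Ma; start of Devonian = 419.2 Ma.
Gap = 1200 − 419.2 = 780.8 Myr.
Periods wholly inside 1200–419.2 Ma: Stenian (1200–1000), Tonian (1000–720), Cryogenian (720–635), Ediacaran (635–538.8), Cambrian (538.8–485.4), Ordovician (485.4–443.8), Silurian (443.8–419.2).

780.8 million years; Stenian, Tonian, Cryogenian, Ediacaran, Cambrian, Ordovician, Silurian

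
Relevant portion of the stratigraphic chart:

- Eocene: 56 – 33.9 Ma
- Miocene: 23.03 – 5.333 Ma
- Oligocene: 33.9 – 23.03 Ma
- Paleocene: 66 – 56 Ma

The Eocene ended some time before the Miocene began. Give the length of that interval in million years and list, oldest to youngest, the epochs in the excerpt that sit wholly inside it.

10.87 million years; Oligocene

The Eocene closes at 33.9 Ma and the Miocene opens at 23.03 Ma, so the interval is 33.9 − 23.03 = 10.87 Myr.
An epoch fits inside if it starts at or after 33.9 Ma and ends at or before 23.03 Ma; oldest first that gives Oligocene.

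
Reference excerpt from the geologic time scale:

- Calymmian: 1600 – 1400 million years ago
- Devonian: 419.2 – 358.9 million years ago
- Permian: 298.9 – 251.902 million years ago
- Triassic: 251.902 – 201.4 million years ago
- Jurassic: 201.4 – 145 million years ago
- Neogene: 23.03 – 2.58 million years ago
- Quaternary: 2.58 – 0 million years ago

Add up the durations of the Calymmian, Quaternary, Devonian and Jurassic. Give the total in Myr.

Duration is start − end for each: (1600 − 1400) + (2.58 − 0) + (419.2 − 358.9) + (201.4 − 145).
That is 200 + 2.58 + 60.3 + 56.4, which totals 319.28 million years.

319.28 million years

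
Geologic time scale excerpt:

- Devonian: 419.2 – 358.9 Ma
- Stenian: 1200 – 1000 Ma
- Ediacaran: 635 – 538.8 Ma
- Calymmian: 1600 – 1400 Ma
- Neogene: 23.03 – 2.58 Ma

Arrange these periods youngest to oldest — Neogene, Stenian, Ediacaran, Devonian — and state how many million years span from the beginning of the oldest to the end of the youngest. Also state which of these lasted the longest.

From the excerpt: Neogene 23.03–2.58; Stenian 1200–1000; Ediacaran 635–538.8; Devonian 419.2–358.9 (Ma).
Larger Ma is earlier, so the oldest is Stenian and the youngest is Neogene; youngest to oldest: Neogene, Devonian, Ediacaran, Stenian.
Oldest start 1200 minus youngest end 2.58 gives 1197.42 Myr overall.
Individual lengths (start − end): Ediacaran 96.2; Neogene 20.45; Devonian 60.3; Stenian 200. The largest is Stenian at 200 Myr.

Neogene → Devonian → Ediacaran → Stenian; total span 1197.42 Myr; longest is Stenian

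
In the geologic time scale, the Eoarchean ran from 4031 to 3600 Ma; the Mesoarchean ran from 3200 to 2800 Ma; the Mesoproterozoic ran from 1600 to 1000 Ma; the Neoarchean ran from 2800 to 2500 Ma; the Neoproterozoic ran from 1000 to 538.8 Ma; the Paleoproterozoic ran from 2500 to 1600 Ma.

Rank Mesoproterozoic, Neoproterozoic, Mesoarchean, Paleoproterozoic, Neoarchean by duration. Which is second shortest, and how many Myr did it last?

Durations: Mesoproterozoic 600; Neoproterozoic 461.2; Mesoarchean 400; Paleoproterozoic 900; Neoarchean 300 Myr.
Sorted shortest-first: Neoarchean (300), Mesoarchean (400), Neoproterozoic (461.2), Mesoproterozoic (600), Paleoproterozoic (900).
The second shortest is Mesoarchean at 400 Myr.

Mesoarchean, 400 million years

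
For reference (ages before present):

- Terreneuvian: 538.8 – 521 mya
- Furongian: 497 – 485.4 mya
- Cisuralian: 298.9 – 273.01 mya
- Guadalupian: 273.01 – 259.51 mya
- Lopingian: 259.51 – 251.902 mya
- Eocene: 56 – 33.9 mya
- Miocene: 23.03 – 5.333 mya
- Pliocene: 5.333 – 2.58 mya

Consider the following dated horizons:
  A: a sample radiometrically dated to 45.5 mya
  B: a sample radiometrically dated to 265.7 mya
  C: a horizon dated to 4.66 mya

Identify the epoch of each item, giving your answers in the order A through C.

Match each age against the start–end ranges in the excerpt: A = 45.5 Ma → Eocene (56–33.9); B = 265.7 Ma → Guadalupian (273.01–259.51); C = 4.66 Ma → Pliocene (5.333–2.58).

A — Eocene; B — Guadalupian; C — Pliocene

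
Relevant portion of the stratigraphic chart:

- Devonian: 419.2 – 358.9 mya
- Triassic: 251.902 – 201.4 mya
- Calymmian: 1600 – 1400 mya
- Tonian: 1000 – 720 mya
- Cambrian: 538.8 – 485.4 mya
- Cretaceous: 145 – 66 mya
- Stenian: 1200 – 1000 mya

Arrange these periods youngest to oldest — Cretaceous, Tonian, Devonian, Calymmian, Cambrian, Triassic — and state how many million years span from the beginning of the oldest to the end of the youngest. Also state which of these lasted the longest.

Cretaceous → Triassic → Devonian → Cambrian → Tonian → Calymmian; total span 1534 Myr; longest is Tonian

Start ages (Ma): Calymmian 1600, Tonian 1000, Cambrian 538.8, Devonian 419.2, Triassic 251.902, Cretaceous 145.
Ordered youngest to oldest: Cretaceous, Triassic, Devonian, Cambrian, Tonian, Calymmian.
Span = 1600 − 66 = 1534 Myr.
Durations: Tonian 280, Triassic 50.502, Calymmian 200, Cambrian 53.4, Devonian 60.3, Cretaceous 79 → longest is Tonian (280 Myr).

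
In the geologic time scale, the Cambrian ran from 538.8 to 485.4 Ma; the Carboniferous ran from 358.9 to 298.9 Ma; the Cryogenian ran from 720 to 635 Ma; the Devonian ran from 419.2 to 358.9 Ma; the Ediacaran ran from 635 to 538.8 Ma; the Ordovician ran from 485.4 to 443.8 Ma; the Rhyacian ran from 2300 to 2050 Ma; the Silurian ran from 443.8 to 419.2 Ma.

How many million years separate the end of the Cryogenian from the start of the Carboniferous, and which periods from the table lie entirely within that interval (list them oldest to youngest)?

End of Cryogenian = 635 Ma; start of Carboniferous = 358.9 Ma.
Gap = 635 − 358.9 = 276.1 Myr.
Periods wholly inside 635–358.9 Ma: Ediacaran (635–538.8), Cambrian (538.8–485.4), Ordovician (485.4–443.8), Silurian (443.8–419.2), Devonian (419.2–358.9).

276.1 million years; Ediacaran, Cambrian, Ordovician, Silurian, Devonian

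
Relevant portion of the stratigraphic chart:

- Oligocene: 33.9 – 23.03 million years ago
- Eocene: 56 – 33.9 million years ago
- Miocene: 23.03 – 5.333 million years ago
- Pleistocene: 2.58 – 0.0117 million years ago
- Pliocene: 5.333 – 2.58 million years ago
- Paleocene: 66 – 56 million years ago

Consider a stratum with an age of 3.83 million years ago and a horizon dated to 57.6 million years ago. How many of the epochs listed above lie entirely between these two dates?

57.6 Ma sits inside the Paleocene (66–56) and 3.83 Ma inside the Pliocene (5.333–2.58); neither of those is wholly between the two dates.
The listed epochs lying completely between them are Eocene, Oligocene, Miocene — 3 in all.

3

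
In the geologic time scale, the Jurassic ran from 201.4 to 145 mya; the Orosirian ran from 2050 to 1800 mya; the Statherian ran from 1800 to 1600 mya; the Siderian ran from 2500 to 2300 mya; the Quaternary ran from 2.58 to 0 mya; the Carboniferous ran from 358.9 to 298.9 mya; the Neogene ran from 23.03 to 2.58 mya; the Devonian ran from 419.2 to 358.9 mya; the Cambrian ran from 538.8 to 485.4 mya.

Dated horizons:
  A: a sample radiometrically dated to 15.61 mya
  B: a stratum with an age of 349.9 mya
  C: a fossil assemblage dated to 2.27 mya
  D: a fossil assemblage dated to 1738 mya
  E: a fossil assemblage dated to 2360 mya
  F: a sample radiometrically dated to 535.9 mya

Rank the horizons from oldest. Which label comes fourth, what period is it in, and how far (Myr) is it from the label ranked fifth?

Larger Ma means older, so oldest first: E 2360 > D 1738 > F 535.9 > B 349.9 > A 15.61 > C 2.27.
Counting 4 along gives B (349.9 Ma); the excerpt puts that inside the Carboniferous, 358.9–298.9 Ma.
Next in line is A (15.61 Ma), and 349.9 − 15.61 = 334.29 Myr.

B, in the Carboniferous; 334.29 million years to A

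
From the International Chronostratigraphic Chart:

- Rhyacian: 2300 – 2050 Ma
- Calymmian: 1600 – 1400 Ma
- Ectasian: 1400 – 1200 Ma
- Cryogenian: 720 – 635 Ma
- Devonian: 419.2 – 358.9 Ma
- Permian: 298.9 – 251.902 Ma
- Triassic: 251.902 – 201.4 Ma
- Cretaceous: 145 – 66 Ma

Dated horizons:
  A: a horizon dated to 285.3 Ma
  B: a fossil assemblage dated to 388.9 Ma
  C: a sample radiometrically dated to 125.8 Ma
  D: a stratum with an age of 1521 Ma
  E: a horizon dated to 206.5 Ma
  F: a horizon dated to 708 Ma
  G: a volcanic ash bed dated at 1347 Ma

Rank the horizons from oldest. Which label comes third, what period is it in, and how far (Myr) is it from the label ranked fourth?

F, in the Cryogenian; 319.1 million years to B

Larger Ma means older, so oldest first: D 1521 > G 1347 > F 708 > B 388.9 > A 285.3 > E 206.5 > C 125.8.
Counting 3 along gives F (708 Ma); the excerpt puts that inside the Cryogenian, 720–635 Ma.
Next in line is B (388.9 Ma), and 708 − 388.9 = 319.1 Myr.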